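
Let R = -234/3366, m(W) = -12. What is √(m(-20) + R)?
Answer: I*√422059/187 ≈ 3.4741*I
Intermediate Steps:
R = -13/187 (R = -234*1/3366 = -13/187 ≈ -0.069519)
√(m(-20) + R) = √(-12 - 13/187) = √(-2257/187) = I*√422059/187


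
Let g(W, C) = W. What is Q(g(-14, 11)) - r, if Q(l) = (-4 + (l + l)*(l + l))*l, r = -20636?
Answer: 9716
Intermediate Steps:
Q(l) = l*(-4 + 4*l²) (Q(l) = (-4 + (2*l)*(2*l))*l = (-4 + 4*l²)*l = l*(-4 + 4*l²))
Q(g(-14, 11)) - r = 4*(-14)*(-1 + (-14)²) - 1*(-20636) = 4*(-14)*(-1 + 196) + 20636 = 4*(-14)*195 + 20636 = -10920 + 20636 = 9716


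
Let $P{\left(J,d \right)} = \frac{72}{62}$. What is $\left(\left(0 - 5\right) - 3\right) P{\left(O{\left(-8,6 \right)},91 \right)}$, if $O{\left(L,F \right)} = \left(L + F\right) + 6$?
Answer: $- \frac{288}{31} \approx -9.2903$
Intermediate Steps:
$O{\left(L,F \right)} = 6 + F + L$ ($O{\left(L,F \right)} = \left(F + L\right) + 6 = 6 + F + L$)
$P{\left(J,d \right)} = \frac{36}{31}$ ($P{\left(J,d \right)} = 72 \cdot \frac{1}{62} = \frac{36}{31}$)
$\left(\left(0 - 5\right) - 3\right) P{\left(O{\left(-8,6 \right)},91 \right)} = \left(\left(0 - 5\right) - 3\right) \frac{36}{31} = \left(-5 - 3\right) \frac{36}{31} = \left(-8\right) \frac{36}{31} = - \frac{288}{31}$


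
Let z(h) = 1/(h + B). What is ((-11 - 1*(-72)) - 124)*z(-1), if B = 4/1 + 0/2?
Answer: -21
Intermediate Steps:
B = 4 (B = 4*1 + 0*(½) = 4 + 0 = 4)
z(h) = 1/(4 + h) (z(h) = 1/(h + 4) = 1/(4 + h))
((-11 - 1*(-72)) - 124)*z(-1) = ((-11 - 1*(-72)) - 124)/(4 - 1) = ((-11 + 72) - 124)/3 = (61 - 124)*(⅓) = -63*⅓ = -21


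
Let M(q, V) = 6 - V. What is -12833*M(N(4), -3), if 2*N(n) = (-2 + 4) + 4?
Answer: -115497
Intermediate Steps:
N(n) = 3 (N(n) = ((-2 + 4) + 4)/2 = (2 + 4)/2 = (½)*6 = 3)
-12833*M(N(4), -3) = -12833*(6 - 1*(-3)) = -12833*(6 + 3) = -12833*9 = -115497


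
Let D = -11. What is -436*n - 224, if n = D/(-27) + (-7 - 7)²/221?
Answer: -4703836/5967 ≈ -788.31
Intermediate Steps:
n = 7723/5967 (n = -11/(-27) + (-7 - 7)²/221 = -11*(-1/27) + (-14)²*(1/221) = 11/27 + 196*(1/221) = 11/27 + 196/221 = 7723/5967 ≈ 1.2943)
-436*n - 224 = -436*7723/5967 - 224 = -3367228/5967 - 224 = -4703836/5967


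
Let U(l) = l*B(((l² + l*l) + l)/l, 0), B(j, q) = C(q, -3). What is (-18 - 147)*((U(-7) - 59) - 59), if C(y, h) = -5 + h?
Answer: 10230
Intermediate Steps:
B(j, q) = -8 (B(j, q) = -5 - 3 = -8)
U(l) = -8*l (U(l) = l*(-8) = -8*l)
(-18 - 147)*((U(-7) - 59) - 59) = (-18 - 147)*((-8*(-7) - 59) - 59) = -165*((56 - 59) - 59) = -165*(-3 - 59) = -165*(-62) = 10230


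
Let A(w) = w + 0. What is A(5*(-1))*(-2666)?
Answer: 13330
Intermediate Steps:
A(w) = w
A(5*(-1))*(-2666) = (5*(-1))*(-2666) = -5*(-2666) = 13330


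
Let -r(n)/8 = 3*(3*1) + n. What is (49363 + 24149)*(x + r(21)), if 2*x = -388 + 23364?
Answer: 826862976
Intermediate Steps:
x = 11488 (x = (-388 + 23364)/2 = (½)*22976 = 11488)
r(n) = -72 - 8*n (r(n) = -8*(3*(3*1) + n) = -8*(3*3 + n) = -8*(9 + n) = -72 - 8*n)
(49363 + 24149)*(x + r(21)) = (49363 + 24149)*(11488 + (-72 - 8*21)) = 73512*(11488 + (-72 - 168)) = 73512*(11488 - 240) = 73512*11248 = 826862976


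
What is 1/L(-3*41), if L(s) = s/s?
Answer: 1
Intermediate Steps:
L(s) = 1
1/L(-3*41) = 1/1 = 1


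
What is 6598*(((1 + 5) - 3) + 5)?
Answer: 52784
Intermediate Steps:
6598*(((1 + 5) - 3) + 5) = 6598*((6 - 3) + 5) = 6598*(3 + 5) = 6598*8 = 52784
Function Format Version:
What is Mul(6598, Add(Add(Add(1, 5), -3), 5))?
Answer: 52784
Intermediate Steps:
Mul(6598, Add(Add(Add(1, 5), -3), 5)) = Mul(6598, Add(Add(6, -3), 5)) = Mul(6598, Add(3, 5)) = Mul(6598, 8) = 52784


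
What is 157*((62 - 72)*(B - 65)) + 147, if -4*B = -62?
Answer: 77862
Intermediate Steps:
B = 31/2 (B = -¼*(-62) = 31/2 ≈ 15.500)
157*((62 - 72)*(B - 65)) + 147 = 157*((62 - 72)*(31/2 - 65)) + 147 = 157*(-10*(-99/2)) + 147 = 157*495 + 147 = 77715 + 147 = 77862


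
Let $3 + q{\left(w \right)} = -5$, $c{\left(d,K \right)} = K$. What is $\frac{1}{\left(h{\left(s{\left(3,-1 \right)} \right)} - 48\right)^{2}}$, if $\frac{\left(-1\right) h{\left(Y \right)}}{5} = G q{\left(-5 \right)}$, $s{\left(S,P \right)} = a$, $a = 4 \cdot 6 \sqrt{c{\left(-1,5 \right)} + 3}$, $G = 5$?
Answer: $\frac{1}{23104} \approx 4.3283 \cdot 10^{-5}$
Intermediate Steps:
$q{\left(w \right)} = -8$ ($q{\left(w \right)} = -3 - 5 = -8$)
$a = 48 \sqrt{2}$ ($a = 4 \cdot 6 \sqrt{5 + 3} = 24 \sqrt{8} = 24 \cdot 2 \sqrt{2} = 48 \sqrt{2} \approx 67.882$)
$s{\left(S,P \right)} = 48 \sqrt{2}$
$h{\left(Y \right)} = 200$ ($h{\left(Y \right)} = - 5 \cdot 5 \left(-8\right) = \left(-5\right) \left(-40\right) = 200$)
$\frac{1}{\left(h{\left(s{\left(3,-1 \right)} \right)} - 48\right)^{2}} = \frac{1}{\left(200 - 48\right)^{2}} = \frac{1}{152^{2}} = \frac{1}{23104}$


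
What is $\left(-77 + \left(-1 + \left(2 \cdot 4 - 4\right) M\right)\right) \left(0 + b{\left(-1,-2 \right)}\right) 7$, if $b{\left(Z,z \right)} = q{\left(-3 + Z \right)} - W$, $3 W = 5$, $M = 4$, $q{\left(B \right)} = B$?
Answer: $\frac{7378}{3} \approx 2459.3$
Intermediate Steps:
$W = \frac{5}{3}$ ($W = \frac{1}{3} \cdot 5 = \frac{5}{3} \approx 1.6667$)
$b{\left(Z,z \right)} = - \frac{14}{3} + Z$ ($b{\left(Z,z \right)} = \left(-3 + Z\right) - \frac{5}{3} = - \frac{14}{3} + Z$)
$\left(-77 + \left(-1 + \left(2 \cdot 4 - 4\right) M\right)\right) \left(0 + b{\left(-1,-2 \right)}\right) 7 = \left(-77 - \left(1 - \left(2 \cdot 4 - 4\right) 4\right)\right) \left(0 - \frac{17}{3}\right) 7 = \left(-77 - \left(1 - \left(8 - 4\right) 4\right)\right) \left(0 - \frac{17}{3}\right) 7 = \left(-77 + \left(-1 + 4 \cdot 4\right)\right) \left(\left(- \frac{17}{3}\right) 7\right) = \left(-77 + \left(-1 + 16\right)\right) \left(- \frac{119}{3}\right) = \left(-77 + 15\right) \left(- \frac{119}{3}\right) = \left(-62\right) \left(- \frac{119}{3}\right) = \frac{7378}{3}$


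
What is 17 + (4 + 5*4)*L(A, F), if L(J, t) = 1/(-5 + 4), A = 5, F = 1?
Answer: -7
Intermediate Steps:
L(J, t) = -1 (L(J, t) = 1/(-1) = -1)
17 + (4 + 5*4)*L(A, F) = 17 + (4 + 5*4)*(-1) = 17 + (4 + 20)*(-1) = 17 + 24*(-1) = 17 - 24 = -7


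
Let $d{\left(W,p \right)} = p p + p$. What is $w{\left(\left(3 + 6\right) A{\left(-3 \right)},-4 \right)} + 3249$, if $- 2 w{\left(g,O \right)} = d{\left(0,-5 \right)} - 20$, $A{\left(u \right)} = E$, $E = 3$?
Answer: $3249$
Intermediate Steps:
$d{\left(W,p \right)} = p + p^{2}$ ($d{\left(W,p \right)} = p^{2} + p = p + p^{2}$)
$A{\left(u \right)} = 3$
$w{\left(g,O \right)} = 0$ ($w{\left(g,O \right)} = - \frac{- 5 \left(1 - 5\right) - 20}{2} = - \frac{\left(-5\right) \left(-4\right) - 20}{2} = - \frac{20 - 20}{2} = \left(- \frac{1}{2}\right) 0 = 0$)
$w{\left(\left(3 + 6\right) A{\left(-3 \right)},-4 \right)} + 3249 = 0 + 3249 = 3249$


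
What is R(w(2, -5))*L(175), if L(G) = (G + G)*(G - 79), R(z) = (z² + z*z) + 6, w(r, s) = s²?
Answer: 42201600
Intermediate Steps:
R(z) = 6 + 2*z² (R(z) = (z² + z²) + 6 = 2*z² + 6 = 6 + 2*z²)
L(G) = 2*G*(-79 + G) (L(G) = (2*G)*(-79 + G) = 2*G*(-79 + G))
R(w(2, -5))*L(175) = (6 + 2*((-5)²)²)*(2*175*(-79 + 175)) = (6 + 2*25²)*(2*175*96) = (6 + 2*625)*33600 = (6 + 1250)*33600 = 1256*33600 = 42201600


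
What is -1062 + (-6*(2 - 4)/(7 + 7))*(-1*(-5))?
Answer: -7404/7 ≈ -1057.7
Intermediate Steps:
-1062 + (-6*(2 - 4)/(7 + 7))*(-1*(-5)) = -1062 - (-12)/14*5 = -1062 - 6*(-1/7)*5 = -1062 + (6/7)*5 = -1062 + 30/7 = -7404/7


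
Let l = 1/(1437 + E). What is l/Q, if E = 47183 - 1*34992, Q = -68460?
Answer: -1/932972880 ≈ -1.0718e-9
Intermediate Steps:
E = 12191 (E = 47183 - 34992 = 12191)
l = 1/13628 (l = 1/(1437 + 12191) = 1/13628 ≈ 7.3378e-5)
l/Q = (1/13628)/(-68460) = (1/13628)*(-1/68460) = -1/932972880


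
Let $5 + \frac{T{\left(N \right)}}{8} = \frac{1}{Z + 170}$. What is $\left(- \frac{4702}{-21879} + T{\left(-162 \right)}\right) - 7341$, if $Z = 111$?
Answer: $- \frac{45376884325}{6147999} \approx -7380.8$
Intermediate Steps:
$T{\left(N \right)} = - \frac{11232}{281}$ ($T{\left(N \right)} = -40 + \frac{8}{111 + 170} = -40 + \frac{8}{281} = - \frac{11232}{281}$)
$\left(- \frac{4702}{-21879} + T{\left(-162 \right)}\right) - 7341 = \left(- \frac{4702}{-21879} - \frac{11232}{281}\right) - 7341 = \left(\left(-4702\right) \left(- \frac{1}{21879}\right) - \frac{11232}{281}\right) - 7341 = \left(\frac{4702}{21879} - \frac{11232}{281}\right) - 7341 = - \frac{244423666}{6147999} - 7341 = - \frac{45376884325}{6147999}$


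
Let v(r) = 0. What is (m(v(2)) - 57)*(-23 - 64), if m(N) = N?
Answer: 4959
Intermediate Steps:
(m(v(2)) - 57)*(-23 - 64) = (0 - 57)*(-23 - 64) = -57*(-87) = 4959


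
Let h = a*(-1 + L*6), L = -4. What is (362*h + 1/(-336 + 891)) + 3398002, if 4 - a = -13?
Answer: 1800504361/555 ≈ 3.2442e+6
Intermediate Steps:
a = 17 (a = 4 - 1*(-13) = 4 + 13 = 17)
h = -425 (h = 17*(-1 - 4*6) = 17*(-1 - 24) = 17*(-25) = -425)
(362*h + 1/(-336 + 891)) + 3398002 = (362*(-425) + 1/(-336 + 891)) + 3398002 = (-153850 + 1/555) + 3398002 = -85386749/555 + 3398002 = 1800504361/555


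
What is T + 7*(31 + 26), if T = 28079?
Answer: 28478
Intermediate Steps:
T + 7*(31 + 26) = 28079 + 7*(31 + 26) = 28079 + 7*57 = 28079 + 399 = 28478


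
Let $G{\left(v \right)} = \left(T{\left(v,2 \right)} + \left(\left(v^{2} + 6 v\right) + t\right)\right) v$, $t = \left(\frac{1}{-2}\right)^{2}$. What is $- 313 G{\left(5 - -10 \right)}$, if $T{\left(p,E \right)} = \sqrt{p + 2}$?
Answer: $- \frac{5920395}{4} - 4695 \sqrt{17} \approx -1.4995 \cdot 10^{6}$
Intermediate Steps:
$T{\left(p,E \right)} = \sqrt{2 + p}$
$t = \frac{1}{4}$ ($t = \left(- \frac{1}{2}\right)^{2} = \frac{1}{4} \approx 0.25$)
$G{\left(v \right)} = v \left(\frac{1}{4} + v^{2} + \sqrt{2 + v} + 6 v\right)$ ($G{\left(v \right)} = \left(\sqrt{2 + v} + \left(\left(v^{2} + 6 v\right) + \frac{1}{4}\right)\right) v = \left(\sqrt{2 + v} + \left(\frac{1}{4} + v^{2} + 6 v\right)\right) v = \left(\frac{1}{4} + v^{2} + \sqrt{2 + v} + 6 v\right) v = v \left(\frac{1}{4} + v^{2} + \sqrt{2 + v} + 6 v\right)$)
$- 313 G{\left(5 - -10 \right)} = - 313 \left(5 - -10\right) \left(\frac{1}{4} + \left(5 - -10\right)^{2} + \sqrt{2 + \left(5 - -10\right)} + 6 \left(5 - -10\right)\right) = - 313 \left(5 + 10\right) \left(\frac{1}{4} + \left(5 + 10\right)^{2} + \sqrt{2 + \left(5 + 10\right)} + 6 \left(5 + 10\right)\right) = - 313 \cdot 15 \left(\frac{1}{4} + 15^{2} + \sqrt{2 + 15} + 6 \cdot 15\right) = - 313 \cdot 15 \left(\frac{1}{4} + 225 + \sqrt{17} + 90\right) = - 313 \cdot 15 \left(\frac{1261}{4} + \sqrt{17}\right) = - 313 \left(\frac{18915}{4} + 15 \sqrt{17}\right) = - \frac{5920395}{4} - 4695 \sqrt{17}$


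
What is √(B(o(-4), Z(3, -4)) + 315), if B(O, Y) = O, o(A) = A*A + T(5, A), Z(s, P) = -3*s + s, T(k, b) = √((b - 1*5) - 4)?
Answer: √(331 + I*√13) ≈ 18.194 + 0.09909*I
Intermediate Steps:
T(k, b) = √(-9 + b) (T(k, b) = √((b - 5) - 4) = √((-5 + b) - 4) = √(-9 + b))
Z(s, P) = -2*s
o(A) = A² + √(-9 + A) (o(A) = A*A + √(-9 + A) = A² + √(-9 + A))
√(B(o(-4), Z(3, -4)) + 315) = √(((-4)² + √(-9 - 4)) + 315) = √((16 + √(-13)) + 315) = √((16 + I*√13) + 315) = √(331 + I*√13)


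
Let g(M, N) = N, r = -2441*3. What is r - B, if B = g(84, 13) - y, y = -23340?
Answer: -30676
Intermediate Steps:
r = -7323
B = 23353 (B = 13 - 1*(-23340) = 13 + 23340 = 23353)
r - B = -7323 - 1*23353 = -7323 - 23353 = -30676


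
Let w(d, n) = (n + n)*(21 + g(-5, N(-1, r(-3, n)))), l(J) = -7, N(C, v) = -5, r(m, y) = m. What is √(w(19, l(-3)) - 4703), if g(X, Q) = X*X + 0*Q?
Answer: I*√5347 ≈ 73.123*I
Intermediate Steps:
g(X, Q) = X² (g(X, Q) = X² + 0 = X²)
w(d, n) = 92*n (w(d, n) = (n + n)*(21 + (-5)²) = (2*n)*(21 + 25) = (2*n)*46 = 92*n)
√(w(19, l(-3)) - 4703) = √(92*(-7) - 4703) = √(-644 - 4703) = √(-5347) = I*√5347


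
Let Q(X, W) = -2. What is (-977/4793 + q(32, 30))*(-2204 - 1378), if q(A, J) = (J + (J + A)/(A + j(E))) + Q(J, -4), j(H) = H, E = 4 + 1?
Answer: -18721555830/177341 ≈ -1.0557e+5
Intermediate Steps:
E = 5
q(A, J) = -2 + J + (A + J)/(5 + A) (q(A, J) = (J + (J + A)/(A + 5)) - 2 = (J + (A + J)/(5 + A)) - 2 = -2 + J + (A + J)/(5 + A))
(-977/4793 + q(32, 30))*(-2204 - 1378) = (-977/4793 + (-10 - 1*32 + 6*30 + 32*30)/(5 + 32))*(-2204 - 1378) = (-977*1/4793 + (-10 - 32 + 180 + 960)/37)*(-3582) = (-977/4793 + (1/37)*1098)*(-3582) = (-977/4793 + 1098/37)*(-3582) = (5226565/177341)*(-3582) = -18721555830/177341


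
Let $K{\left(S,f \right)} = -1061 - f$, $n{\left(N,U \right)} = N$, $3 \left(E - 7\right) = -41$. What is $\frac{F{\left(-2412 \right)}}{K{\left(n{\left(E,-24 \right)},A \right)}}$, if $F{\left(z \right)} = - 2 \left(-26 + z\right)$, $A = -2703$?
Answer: $\frac{2438}{821} \approx 2.9696$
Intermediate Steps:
$E = - \frac{20}{3}$ ($E = 7 + \frac{1}{3} \left(-41\right) = 7 - \frac{41}{3} = - \frac{20}{3} \approx -6.6667$)
$F{\left(z \right)} = 52 - 2 z$
$\frac{F{\left(-2412 \right)}}{K{\left(n{\left(E,-24 \right)},A \right)}} = \frac{52 - -4824}{-1061 - -2703} = \frac{52 + 4824}{-1061 + 2703} = \frac{4876}{1642} = 4876 \cdot \frac{1}{1642} = \frac{2438}{821}$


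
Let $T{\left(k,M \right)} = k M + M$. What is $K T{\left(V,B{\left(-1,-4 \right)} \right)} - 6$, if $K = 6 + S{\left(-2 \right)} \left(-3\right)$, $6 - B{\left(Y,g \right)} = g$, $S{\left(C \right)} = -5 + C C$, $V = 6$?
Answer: $624$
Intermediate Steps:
$S{\left(C \right)} = -5 + C^{2}$
$B{\left(Y,g \right)} = 6 - g$
$K = 9$ ($K = 6 + \left(-5 + \left(-2\right)^{2}\right) \left(-3\right) = 6 + \left(-5 + 4\right) \left(-3\right) = 6 - -3 = 6 + 3 = 9$)
$T{\left(k,M \right)} = M + M k$ ($T{\left(k,M \right)} = M k + M = M + M k$)
$K T{\left(V,B{\left(-1,-4 \right)} \right)} - 6 = 9 \left(6 - -4\right) \left(1 + 6\right) - 6 = 9 \left(6 + 4\right) 7 - 6 = 9 \cdot 10 \cdot 7 - 6 = 9 \cdot 70 - 6 = 630 - 6 = 624$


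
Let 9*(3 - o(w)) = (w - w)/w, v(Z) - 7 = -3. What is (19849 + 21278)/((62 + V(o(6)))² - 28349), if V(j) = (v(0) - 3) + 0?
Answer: -41127/24380 ≈ -1.6869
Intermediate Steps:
v(Z) = 4 (v(Z) = 7 - 3 = 4)
o(w) = 3 (o(w) = 3 - (w - w)/(9*w) = 3 - 0/w = 3 - ⅑*0 = 3 + 0 = 3)
V(j) = 1 (V(j) = (4 - 3) + 0 = 1 + 0 = 1)
(19849 + 21278)/((62 + V(o(6)))² - 28349) = (19849 + 21278)/((62 + 1)² - 28349) = 41127/(63² - 28349) = 41127/(3969 - 28349) = 41127/(-24380) = 41127*(-1/24380) = -41127/24380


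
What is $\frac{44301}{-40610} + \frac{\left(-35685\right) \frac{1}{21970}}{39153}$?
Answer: $- \frac{1576045857}{1444680445} \approx -1.0909$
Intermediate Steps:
$\frac{44301}{-40610} + \frac{\left(-35685\right) \frac{1}{21970}}{39153} = 44301 \left(- \frac{1}{40610}\right) + \left(-35685\right) \frac{1}{21970} \cdot \frac{1}{39153} = - \frac{44301}{40610} - \frac{183}{4411238} = - \frac{1576045857}{1444680445}$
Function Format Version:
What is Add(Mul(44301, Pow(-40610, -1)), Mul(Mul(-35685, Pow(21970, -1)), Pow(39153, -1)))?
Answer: Rational(-1576045857, 1444680445) ≈ -1.0909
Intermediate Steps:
Add(Mul(44301, Pow(-40610, -1)), Mul(Mul(-35685, Pow(21970, -1)), Pow(39153, -1))) = Add(Mul(44301, Rational(-1, 40610)), Mul(Mul(-35685, Rational(1, 21970)), Rational(1, 39153))) = Add(Rational(-44301, 40610), Mul(Rational(-549, 338), Rational(1, 39153))) = Add(Rational(-44301, 40610), Rational(-183, 4411238)) = Rational(-1576045857, 1444680445)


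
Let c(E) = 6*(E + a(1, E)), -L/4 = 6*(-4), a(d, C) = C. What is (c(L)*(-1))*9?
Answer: -10368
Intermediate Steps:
L = 96 (L = -24*(-4) = -4*(-24) = 96)
c(E) = 12*E (c(E) = 6*(E + E) = 6*(2*E) = 12*E)
(c(L)*(-1))*9 = ((12*96)*(-1))*9 = (1152*(-1))*9 = -1152*9 = -10368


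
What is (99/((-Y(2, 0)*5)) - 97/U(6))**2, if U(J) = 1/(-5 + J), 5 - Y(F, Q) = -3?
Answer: 15832441/1600 ≈ 9895.3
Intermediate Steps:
Y(F, Q) = 8 (Y(F, Q) = 5 - 1*(-3) = 5 + 3 = 8)
(99/((-Y(2, 0)*5)) - 97/U(6))**2 = (99/((-1*8*5)) - 97/(1/(-5 + 6)))**2 = (99/((-8*5)) - 97/(1/1))**2 = (99/(-40) - 97/1)**2 = (99*(-1/40) - 97*1)**2 = (-99/40 - 97)**2 = (-3979/40)**2 = 15832441/1600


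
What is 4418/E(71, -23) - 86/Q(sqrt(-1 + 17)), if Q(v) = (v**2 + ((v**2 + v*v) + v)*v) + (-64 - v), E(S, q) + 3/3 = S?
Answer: 100109/1610 ≈ 62.180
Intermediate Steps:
E(S, q) = -1 + S
Q(v) = -64 + v**2 - v + v*(v + 2*v**2) (Q(v) = (v**2 + ((v**2 + v**2) + v)*v) + (-64 - v) = (v**2 + (2*v**2 + v)*v) + (-64 - v) = (v**2 + (v + 2*v**2)*v) + (-64 - v) = (v**2 + v*(v + 2*v**2)) + (-64 - v) = -64 + v**2 - v + v*(v + 2*v**2))
4418/E(71, -23) - 86/Q(sqrt(-1 + 17)) = 4418/(-1 + 71) - 86/(-64 - sqrt(-1 + 17) + 2*(sqrt(-1 + 17))**2 + 2*(sqrt(-1 + 17))**3) = 4418/70 - 86/(-64 - sqrt(16) + 2*(sqrt(16))**2 + 2*(sqrt(16))**3) = 4418*(1/70) - 86/(-64 - 1*4 + 2*4**2 + 2*4**3) = 2209/35 - 86/(-64 - 4 + 2*16 + 2*64) = 2209/35 - 86/(-64 - 4 + 32 + 128) = 2209/35 - 86/92 = 2209/35 - 86*1/92 = 2209/35 - 43/46 = 100109/1610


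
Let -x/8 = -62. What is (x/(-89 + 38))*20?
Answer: -9920/51 ≈ -194.51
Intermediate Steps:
x = 496 (x = -8*(-62) = 496)
(x/(-89 + 38))*20 = (496/(-89 + 38))*20 = (496/(-51))*20 = -1/51*496*20 = -496/51*20 = -9920/51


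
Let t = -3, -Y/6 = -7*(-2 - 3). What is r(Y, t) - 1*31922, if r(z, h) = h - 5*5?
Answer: -31950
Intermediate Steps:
Y = -210 (Y = -(-42)*(-2 - 3) = -(-42)*(-5) = -6*35 = -210)
r(z, h) = -25 + h (r(z, h) = h - 25 = -25 + h)
r(Y, t) - 1*31922 = (-25 - 3) - 1*31922 = -28 - 31922 = -31950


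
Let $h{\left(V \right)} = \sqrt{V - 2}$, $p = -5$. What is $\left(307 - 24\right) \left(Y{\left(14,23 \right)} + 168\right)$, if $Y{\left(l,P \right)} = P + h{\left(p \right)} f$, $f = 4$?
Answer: $54053 + 1132 i \sqrt{7} \approx 54053.0 + 2995.0 i$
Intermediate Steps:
$h{\left(V \right)} = \sqrt{-2 + V}$
$Y{\left(l,P \right)} = P + 4 i \sqrt{7}$ ($Y{\left(l,P \right)} = P + \sqrt{-2 - 5} \cdot 4 = P + \sqrt{-7} \cdot 4 = P + i \sqrt{7} \cdot 4 = P + 4 i \sqrt{7}$)
$\left(307 - 24\right) \left(Y{\left(14,23 \right)} + 168\right) = \left(307 - 24\right) \left(\left(23 + 4 i \sqrt{7}\right) + 168\right) = 283 \left(191 + 4 i \sqrt{7}\right) = 54053 + 1132 i \sqrt{7}$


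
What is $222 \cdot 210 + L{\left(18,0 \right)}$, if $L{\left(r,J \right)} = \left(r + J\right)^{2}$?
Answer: $46944$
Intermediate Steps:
$L{\left(r,J \right)} = \left(J + r\right)^{2}$
$222 \cdot 210 + L{\left(18,0 \right)} = 222 \cdot 210 + \left(0 + 18\right)^{2} = 46620 + 18^{2} = 46620 + 324 = 46944$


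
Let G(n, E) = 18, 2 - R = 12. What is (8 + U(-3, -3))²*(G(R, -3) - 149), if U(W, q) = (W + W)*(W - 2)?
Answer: -189164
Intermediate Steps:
R = -10 (R = 2 - 1*12 = 2 - 12 = -10)
U(W, q) = 2*W*(-2 + W) (U(W, q) = (2*W)*(-2 + W) = 2*W*(-2 + W))
(8 + U(-3, -3))²*(G(R, -3) - 149) = (8 + 2*(-3)*(-2 - 3))²*(18 - 149) = (8 + 2*(-3)*(-5))²*(-131) = (8 + 30)²*(-131) = 38²*(-131) = 1444*(-131) = -189164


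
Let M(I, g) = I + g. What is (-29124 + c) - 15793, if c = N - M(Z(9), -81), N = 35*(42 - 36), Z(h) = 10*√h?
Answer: -44656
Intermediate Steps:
N = 210 (N = 35*6 = 210)
c = 261 (c = 210 - (10*√9 - 81) = 210 - (10*3 - 81) = 210 - (30 - 81) = 210 - 1*(-51) = 210 + 51 = 261)
(-29124 + c) - 15793 = (-29124 + 261) - 15793 = -28863 - 15793 = -44656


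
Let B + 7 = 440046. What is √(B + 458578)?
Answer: √898617 ≈ 947.95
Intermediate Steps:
B = 440039 (B = -7 + 440046 = 440039)
√(B + 458578) = √(440039 + 458578) = √898617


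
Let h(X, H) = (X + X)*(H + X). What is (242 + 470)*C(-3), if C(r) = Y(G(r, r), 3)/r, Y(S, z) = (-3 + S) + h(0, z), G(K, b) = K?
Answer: 1424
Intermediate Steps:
h(X, H) = 2*X*(H + X) (h(X, H) = (2*X)*(H + X) = 2*X*(H + X))
Y(S, z) = -3 + S (Y(S, z) = (-3 + S) + 2*0*(z + 0) = (-3 + S) + 2*0*z = (-3 + S) + 0 = -3 + S)
C(r) = (-3 + r)/r
(242 + 470)*C(-3) = (242 + 470)*((-3 - 3)/(-3)) = 712*(-1/3*(-6)) = 712*2 = 1424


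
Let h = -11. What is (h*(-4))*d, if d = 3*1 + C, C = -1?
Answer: 88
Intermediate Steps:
d = 2 (d = 3*1 - 1 = 3 - 1 = 2)
(h*(-4))*d = -11*(-4)*2 = 44*2 = 88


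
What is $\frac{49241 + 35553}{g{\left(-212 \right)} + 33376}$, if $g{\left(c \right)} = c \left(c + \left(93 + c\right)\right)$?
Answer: $\frac{42397}{51774} \approx 0.81889$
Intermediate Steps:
$g{\left(c \right)} = c \left(93 + 2 c\right)$
$\frac{49241 + 35553}{g{\left(-212 \right)} + 33376} = \frac{49241 + 35553}{- 212 \left(93 + 2 \left(-212\right)\right) + 33376} = \frac{84794}{- 212 \left(93 - 424\right) + 33376} = \frac{84794}{\left(-212\right) \left(-331\right) + 33376} = \frac{84794}{70172 + 33376} = \frac{84794}{103548} = 84794 \cdot \frac{1}{103548} = \frac{42397}{51774}$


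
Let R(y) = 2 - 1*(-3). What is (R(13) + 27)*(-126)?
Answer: -4032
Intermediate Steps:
R(y) = 5 (R(y) = 2 + 3 = 5)
(R(13) + 27)*(-126) = (5 + 27)*(-126) = 32*(-126) = -4032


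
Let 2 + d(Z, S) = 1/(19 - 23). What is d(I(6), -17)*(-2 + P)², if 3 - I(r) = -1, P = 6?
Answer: -36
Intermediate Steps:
I(r) = 4 (I(r) = 3 - 1*(-1) = 3 + 1 = 4)
d(Z, S) = -9/4 (d(Z, S) = -2 + 1/(19 - 23) = -2 + 1/(-4) = -2 - ¼ = -9/4)
d(I(6), -17)*(-2 + P)² = -9*(-2 + 6)²/4 = -9/4*4² = -9/4*16 = -36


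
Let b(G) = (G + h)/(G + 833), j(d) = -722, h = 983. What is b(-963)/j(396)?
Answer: 1/4693 ≈ 0.00021308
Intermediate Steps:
b(G) = (983 + G)/(833 + G) (b(G) = (G + 983)/(G + 833) = (983 + G)/(833 + G))
b(-963)/j(396) = ((983 - 963)/(833 - 963))/(-722) = (20/(-130))*(-1/722) = -1/130*20*(-1/722) = -2/13*(-1/722) = 1/4693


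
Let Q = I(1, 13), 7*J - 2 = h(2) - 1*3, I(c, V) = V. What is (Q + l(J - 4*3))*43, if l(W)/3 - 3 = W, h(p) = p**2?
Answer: -3827/7 ≈ -546.71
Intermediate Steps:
J = 3/7 (J = 2/7 + (2**2 - 1*3)/7 = 2/7 + (4 - 3)/7 = 2/7 + (1/7)*1 = 2/7 + 1/7 = 3/7 ≈ 0.42857)
l(W) = 9 + 3*W
Q = 13
(Q + l(J - 4*3))*43 = (13 + (9 + 3*(3/7 - 4*3)))*43 = (13 + (9 + 3*(3/7 - 12)))*43 = (13 + (9 + 3*(-81/7)))*43 = (13 + (9 - 243/7))*43 = (13 - 180/7)*43 = -89/7*43 = -3827/7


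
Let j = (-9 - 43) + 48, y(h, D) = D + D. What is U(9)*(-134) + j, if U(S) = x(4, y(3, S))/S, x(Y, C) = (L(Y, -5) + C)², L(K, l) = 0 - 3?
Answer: -3354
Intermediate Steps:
y(h, D) = 2*D
L(K, l) = -3
j = -4 (j = -52 + 48 = -4)
x(Y, C) = (-3 + C)²
U(S) = (-3 + 2*S)²/S
U(9)*(-134) + j = ((-3 + 2*9)²/9)*(-134) - 4 = ((-3 + 18)²/9)*(-134) - 4 = ((⅑)*15²)*(-134) - 4 = ((⅑)*225)*(-134) - 4 = 25*(-134) - 4 = -3350 - 4 = -3354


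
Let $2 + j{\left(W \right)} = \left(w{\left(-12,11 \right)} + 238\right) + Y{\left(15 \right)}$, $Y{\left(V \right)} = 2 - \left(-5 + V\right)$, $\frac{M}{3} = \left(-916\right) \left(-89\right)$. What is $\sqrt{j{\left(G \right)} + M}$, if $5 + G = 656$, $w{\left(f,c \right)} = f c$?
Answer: $2 \sqrt{61167} \approx 494.64$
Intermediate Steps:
$M = 244572$ ($M = 3 \left(\left(-916\right) \left(-89\right)\right) = 3 \cdot 81524 = 244572$)
$w{\left(f,c \right)} = c f$
$Y{\left(V \right)} = 7 - V$
$G = 651$ ($G = -5 + 656 = 651$)
$j{\left(W \right)} = 96$ ($j{\left(W \right)} = -2 + \left(\left(11 \left(-12\right) + 238\right) + \left(7 - 15\right)\right) = -2 + \left(\left(-132 + 238\right) + \left(7 - 15\right)\right) = -2 + \left(106 - 8\right) = -2 + 98 = 96$)
$\sqrt{j{\left(G \right)} + M} = \sqrt{96 + 244572} = \sqrt{244668} = 2 \sqrt{61167}$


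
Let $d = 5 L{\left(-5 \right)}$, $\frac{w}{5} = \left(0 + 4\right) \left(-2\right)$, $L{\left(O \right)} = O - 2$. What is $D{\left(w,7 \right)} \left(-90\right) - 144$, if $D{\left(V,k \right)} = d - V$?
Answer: $-594$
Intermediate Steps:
$L{\left(O \right)} = -2 + O$
$w = -40$ ($w = 5 \left(0 + 4\right) \left(-2\right) = 5 \cdot 4 \left(-2\right) = 5 \left(-8\right) = -40$)
$d = -35$ ($d = 5 \left(-2 - 5\right) = 5 \left(-7\right) = -35$)
$D{\left(V,k \right)} = -35 - V$
$D{\left(w,7 \right)} \left(-90\right) - 144 = \left(-35 - -40\right) \left(-90\right) - 144 = \left(-35 + 40\right) \left(-90\right) - 144 = 5 \left(-90\right) - 144 = -450 - 144 = -594$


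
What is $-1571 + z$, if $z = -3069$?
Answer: $-4640$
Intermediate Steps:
$-1571 + z = -1571 - 3069 = -4640$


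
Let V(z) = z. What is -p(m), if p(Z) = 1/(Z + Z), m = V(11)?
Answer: -1/22 ≈ -0.045455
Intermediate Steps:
m = 11
p(Z) = 1/(2*Z)
-p(m) = -1/(2*11) = -1*1/22 = -1/22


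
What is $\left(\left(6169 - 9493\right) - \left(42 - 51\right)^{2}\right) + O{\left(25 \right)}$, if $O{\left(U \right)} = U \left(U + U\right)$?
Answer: $-2155$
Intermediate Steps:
$O{\left(U \right)} = 2 U^{2}$ ($O{\left(U \right)} = U 2 U = 2 U^{2}$)
$\left(\left(6169 - 9493\right) - \left(42 - 51\right)^{2}\right) + O{\left(25 \right)} = \left(\left(6169 - 9493\right) - \left(42 - 51\right)^{2}\right) + 2 \cdot 25^{2} = \left(-3324 - \left(-9\right)^{2}\right) + 2 \cdot 625 = \left(-3324 - 81\right) + 1250 = -3405 + 1250 = -2155$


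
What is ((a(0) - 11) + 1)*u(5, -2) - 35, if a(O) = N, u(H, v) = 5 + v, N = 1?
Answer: -62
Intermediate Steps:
a(O) = 1
((a(0) - 11) + 1)*u(5, -2) - 35 = ((1 - 11) + 1)*(5 - 2) - 35 = (-10 + 1)*3 - 35 = -9*3 - 35 = -27 - 35 = -62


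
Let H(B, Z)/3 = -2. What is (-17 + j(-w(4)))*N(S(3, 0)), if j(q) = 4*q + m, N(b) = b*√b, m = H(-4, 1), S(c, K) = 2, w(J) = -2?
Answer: -30*√2 ≈ -42.426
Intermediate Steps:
H(B, Z) = -6 (H(B, Z) = 3*(-2) = -6)
m = -6
N(b) = b^(3/2)
j(q) = -6 + 4*q (j(q) = 4*q - 6 = -6 + 4*q)
(-17 + j(-w(4)))*N(S(3, 0)) = (-17 + (-6 + 4*(-1*(-2))))*2^(3/2) = (-17 + (-6 + 4*2))*(2*√2) = (-17 + (-6 + 8))*(2*√2) = (-17 + 2)*(2*√2) = -30*√2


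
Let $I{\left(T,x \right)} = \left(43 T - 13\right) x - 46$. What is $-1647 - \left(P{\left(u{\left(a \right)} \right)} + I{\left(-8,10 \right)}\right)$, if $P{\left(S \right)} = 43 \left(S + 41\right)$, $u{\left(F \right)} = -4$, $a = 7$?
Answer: $378$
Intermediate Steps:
$P{\left(S \right)} = 1763 + 43 S$ ($P{\left(S \right)} = 43 \left(41 + S\right) = 1763 + 43 S$)
$I{\left(T,x \right)} = -46 + x \left(-13 + 43 T\right)$ ($I{\left(T,x \right)} = \left(-13 + 43 T\right) x - 46 = x \left(-13 + 43 T\right) - 46 = -46 + x \left(-13 + 43 T\right)$)
$-1647 - \left(P{\left(u{\left(a \right)} \right)} + I{\left(-8,10 \right)}\right) = -1647 - \left(\left(1763 + 43 \left(-4\right)\right) - \left(176 + 3440\right)\right) = -1647 - \left(\left(1763 - 172\right) - 3616\right) = -1647 - \left(1591 - 3616\right) = -1647 - -2025 = -1647 + 2025 = 378$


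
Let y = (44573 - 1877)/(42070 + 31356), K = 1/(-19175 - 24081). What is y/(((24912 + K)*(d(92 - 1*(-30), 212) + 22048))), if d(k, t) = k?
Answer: 153904848/146180441227540985 ≈ 1.0528e-9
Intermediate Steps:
K = -1/43256 (K = 1/(-43256) = -1/43256 ≈ -2.3118e-5)
y = 21348/36713 (y = 42696/73426 = 42696*(1/73426) = 21348/36713 ≈ 0.58148)
y/(((24912 + K)*(d(92 - 1*(-30), 212) + 22048))) = 21348/(36713*(((24912 - 1/43256)*((92 - 1*(-30)) + 22048)))) = 21348/(36713*((1077593471*((92 + 30) + 22048)/43256))) = 21348/(36713*((1077593471*(122 + 22048)/43256))) = 21348/(36713*(((1077593471/43256)*22170))) = 21348/(36713*(11945123626035/21628)) = (21348/36713)*(21628/11945123626035) = 153904848/146180441227540985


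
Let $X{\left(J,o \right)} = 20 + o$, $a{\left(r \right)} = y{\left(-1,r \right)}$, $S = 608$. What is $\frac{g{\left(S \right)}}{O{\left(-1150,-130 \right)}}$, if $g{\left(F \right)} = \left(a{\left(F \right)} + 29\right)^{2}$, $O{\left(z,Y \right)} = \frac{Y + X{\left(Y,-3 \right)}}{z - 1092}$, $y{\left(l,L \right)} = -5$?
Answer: $\frac{1291392}{113} \approx 11428.0$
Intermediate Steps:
$a{\left(r \right)} = -5$
$O{\left(z,Y \right)} = \frac{17 + Y}{-1092 + z}$ ($O{\left(z,Y \right)} = \frac{Y + \left(20 - 3\right)}{z - 1092} = \frac{Y + 17}{-1092 + z} = \frac{17 + Y}{-1092 + z}$)
$g{\left(F \right)} = 576$ ($g{\left(F \right)} = \left(-5 + 29\right)^{2} = 24^{2} = 576$)
$\frac{g{\left(S \right)}}{O{\left(-1150,-130 \right)}} = \frac{576}{\frac{1}{-1092 - 1150} \left(17 - 130\right)} = \frac{576}{\frac{1}{-2242} \left(-113\right)} = \frac{576}{\left(- \frac{1}{2242}\right) \left(-113\right)} = \frac{576}{\frac{113}{2242}} = 576 \cdot \frac{2242}{113} = \frac{1291392}{113}$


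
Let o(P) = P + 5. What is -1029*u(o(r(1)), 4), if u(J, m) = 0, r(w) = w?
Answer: 0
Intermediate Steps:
o(P) = 5 + P
-1029*u(o(r(1)), 4) = -1029*0 = 0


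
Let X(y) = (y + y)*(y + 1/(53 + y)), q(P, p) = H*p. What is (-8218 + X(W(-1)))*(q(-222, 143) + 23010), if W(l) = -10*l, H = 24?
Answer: -1484024932/7 ≈ -2.1200e+8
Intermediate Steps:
q(P, p) = 24*p
X(y) = 2*y*(y + 1/(53 + y)) (X(y) = (2*y)*(y + 1/(53 + y)) = 2*y*(y + 1/(53 + y)))
(-8218 + X(W(-1)))*(q(-222, 143) + 23010) = (-8218 + 2*(-10*(-1))*(1 + (-10*(-1))² + 53*(-10*(-1)))/(53 - 10*(-1)))*(24*143 + 23010) = (-8218 + 2*10*(1 + 10² + 53*10)/(53 + 10))*(3432 + 23010) = (-8218 + 2*10*(1 + 100 + 530)/63)*26442 = (-8218 + 2*10*(1/63)*631)*26442 = (-8218 + 12620/63)*26442 = -505114/63*26442 = -1484024932/7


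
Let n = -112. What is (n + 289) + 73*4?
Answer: 469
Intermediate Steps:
(n + 289) + 73*4 = (-112 + 289) + 73*4 = 177 + 292 = 469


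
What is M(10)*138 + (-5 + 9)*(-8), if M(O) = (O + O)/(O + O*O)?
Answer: -76/11 ≈ -6.9091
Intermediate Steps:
M(O) = 2*O/(O + O²) (M(O) = (2*O)/(O + O²) = 2*O/(O + O²))
M(10)*138 + (-5 + 9)*(-8) = (2/(1 + 10))*138 + (-5 + 9)*(-8) = (2/11)*138 + 4*(-8) = (2*(1/11))*138 - 32 = (2/11)*138 - 32 = 276/11 - 32 = -76/11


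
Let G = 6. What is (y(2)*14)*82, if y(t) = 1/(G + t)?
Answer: 287/2 ≈ 143.50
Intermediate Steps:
y(t) = 1/(6 + t)
(y(2)*14)*82 = (14/(6 + 2))*82 = (14/8)*82 = ((⅛)*14)*82 = (7/4)*82 = 287/2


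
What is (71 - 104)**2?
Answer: 1089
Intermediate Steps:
(71 - 104)**2 = (-33)**2 = 1089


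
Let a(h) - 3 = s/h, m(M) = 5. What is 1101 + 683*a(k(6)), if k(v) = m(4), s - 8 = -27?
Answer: 2773/5 ≈ 554.60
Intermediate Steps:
s = -19 (s = 8 - 27 = -19)
k(v) = 5
a(h) = 3 - 19/h
1101 + 683*a(k(6)) = 1101 + 683*(3 - 19/5) = 1101 + 683*(-⅘) = 1101 - 2732/5 = 2773/5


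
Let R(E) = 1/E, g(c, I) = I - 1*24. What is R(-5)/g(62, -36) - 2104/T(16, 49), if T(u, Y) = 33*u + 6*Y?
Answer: -35021/13700 ≈ -2.5563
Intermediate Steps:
T(u, Y) = 6*Y + 33*u
g(c, I) = -24 + I (g(c, I) = I - 24 = -24 + I)
R(-5)/g(62, -36) - 2104/T(16, 49) = 1/((-5)*(-24 - 36)) - 2104/(6*49 + 33*16) = -1/5/(-60) - 2104/(294 + 528) = -1/5*(-1/60) - 2104/822 = 1/300 - 2104*1/822 = 1/300 - 1052/411 = -35021/13700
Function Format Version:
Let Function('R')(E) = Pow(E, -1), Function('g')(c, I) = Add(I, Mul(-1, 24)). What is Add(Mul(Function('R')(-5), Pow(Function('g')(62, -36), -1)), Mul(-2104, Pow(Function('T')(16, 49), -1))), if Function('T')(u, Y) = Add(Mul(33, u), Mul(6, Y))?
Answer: Rational(-35021, 13700) ≈ -2.5563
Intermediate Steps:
Function('T')(u, Y) = Add(Mul(6, Y), Mul(33, u))
Function('g')(c, I) = Add(-24, I) (Function('g')(c, I) = Add(I, -24) = Add(-24, I))
Add(Mul(Function('R')(-5), Pow(Function('g')(62, -36), -1)), Mul(-2104, Pow(Function('T')(16, 49), -1))) = Add(Mul(Pow(-5, -1), Pow(Add(-24, -36), -1)), Mul(-2104, Pow(Add(Mul(6, 49), Mul(33, 16)), -1))) = Add(Mul(Rational(-1, 5), Pow(-60, -1)), Mul(-2104, Pow(Add(294, 528), -1))) = Add(Mul(Rational(-1, 5), Rational(-1, 60)), Mul(-2104, Pow(822, -1))) = Add(Rational(1, 300), Mul(-2104, Rational(1, 822))) = Add(Rational(1, 300), Rational(-1052, 411)) = Rational(-35021, 13700)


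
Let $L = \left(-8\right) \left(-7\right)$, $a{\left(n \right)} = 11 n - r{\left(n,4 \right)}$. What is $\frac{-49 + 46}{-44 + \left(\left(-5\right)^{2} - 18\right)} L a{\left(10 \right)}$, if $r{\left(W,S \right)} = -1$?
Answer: $504$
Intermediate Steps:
$a{\left(n \right)} = 1 + 11 n$ ($a{\left(n \right)} = 11 n + \left(0 - -1\right) = 11 n + \left(0 + 1\right) = 11 n + 1 = 1 + 11 n$)
$L = 56$
$\frac{-49 + 46}{-44 + \left(\left(-5\right)^{2} - 18\right)} L a{\left(10 \right)} = \frac{-49 + 46}{-44 + \left(\left(-5\right)^{2} - 18\right)} 56 \left(1 + 11 \cdot 10\right) = - \frac{3}{-44 + \left(25 - 18\right)} 56 \left(1 + 110\right) = - \frac{3}{-44 + 7} \cdot 56 \cdot 111 = - \frac{3}{-37} \cdot 56 \cdot 111 = \left(-3\right) \left(- \frac{1}{37}\right) 56 \cdot 111 = \frac{3}{37} \cdot 56 \cdot 111 = \frac{168}{37} \cdot 111 = 504$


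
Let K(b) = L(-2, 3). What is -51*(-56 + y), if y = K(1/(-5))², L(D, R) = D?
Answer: 2652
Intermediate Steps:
K(b) = -2
y = 4 (y = (-2)² = 4)
-51*(-56 + y) = -51*(-56 + 4) = -51*(-52) = 2652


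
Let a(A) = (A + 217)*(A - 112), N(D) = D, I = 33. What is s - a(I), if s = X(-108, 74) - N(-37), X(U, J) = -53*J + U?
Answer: 15757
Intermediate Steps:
X(U, J) = U - 53*J
a(A) = (-112 + A)*(217 + A) (a(A) = (217 + A)*(-112 + A) = (-112 + A)*(217 + A))
s = -3993 (s = (-108 - 53*74) - 1*(-37) = (-108 - 3922) + 37 = -4030 + 37 = -3993)
s - a(I) = -3993 - (-24304 + 33² + 105*33) = -3993 - (-24304 + 1089 + 3465) = -3993 - 1*(-19750) = -3993 + 19750 = 15757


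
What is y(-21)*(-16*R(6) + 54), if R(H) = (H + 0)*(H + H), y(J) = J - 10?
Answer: 34038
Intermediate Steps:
y(J) = -10 + J
R(H) = 2*H**2 (R(H) = H*(2*H) = 2*H**2)
y(-21)*(-16*R(6) + 54) = (-10 - 21)*(-32*6**2 + 54) = -31*(-32*36 + 54) = -31*(-16*72 + 54) = -31*(-1152 + 54) = -31*(-1098) = 34038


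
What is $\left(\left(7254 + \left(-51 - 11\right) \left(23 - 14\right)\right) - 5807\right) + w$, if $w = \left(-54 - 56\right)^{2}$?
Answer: $12989$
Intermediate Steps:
$w = 12100$ ($w = \left(-110\right)^{2} = 12100$)
$\left(\left(7254 + \left(-51 - 11\right) \left(23 - 14\right)\right) - 5807\right) + w = \left(\left(7254 + \left(-51 - 11\right) \left(23 - 14\right)\right) - 5807\right) + 12100 = \left(\left(7254 - 558\right) - 5807\right) + 12100 = \left(6696 - 5807\right) + 12100 = 889 + 12100 = 12989$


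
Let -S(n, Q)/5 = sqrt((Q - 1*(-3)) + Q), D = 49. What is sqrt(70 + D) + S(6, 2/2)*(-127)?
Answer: sqrt(119) + 635*sqrt(5) ≈ 1430.8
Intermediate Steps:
S(n, Q) = -5*sqrt(3 + 2*Q) (S(n, Q) = -5*sqrt((Q - 1*(-3)) + Q) = -5*sqrt((Q + 3) + Q) = -5*sqrt((3 + Q) + Q) = -5*sqrt(3 + 2*Q))
sqrt(70 + D) + S(6, 2/2)*(-127) = sqrt(70 + 49) - 5*sqrt(3 + 2*(2/2))*(-127) = sqrt(119) - 5*sqrt(3 + 2*(2*(1/2)))*(-127) = sqrt(119) - 5*sqrt(3 + 2*1)*(-127) = sqrt(119) - 5*sqrt(3 + 2)*(-127) = sqrt(119) - 5*sqrt(5)*(-127) = sqrt(119) + 635*sqrt(5)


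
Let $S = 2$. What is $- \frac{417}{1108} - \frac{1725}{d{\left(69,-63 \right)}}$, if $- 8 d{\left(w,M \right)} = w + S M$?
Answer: $- \frac{5104723}{21052} \approx -242.48$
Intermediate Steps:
$d{\left(w,M \right)} = - \frac{M}{4} - \frac{w}{8}$ ($d{\left(w,M \right)} = - \frac{w + 2 M}{8} = - \frac{M}{4} - \frac{w}{8}$)
$- \frac{417}{1108} - \frac{1725}{d{\left(69,-63 \right)}} = - \frac{417}{1108} - \frac{1725}{\left(- \frac{1}{4}\right) \left(-63\right) - \frac{69}{8}} = \left(-417\right) \frac{1}{1108} - \frac{1725}{\frac{63}{4} - \frac{69}{8}} = - \frac{417}{1108} - \frac{1725}{\frac{57}{8}} = - \frac{417}{1108} - \frac{4600}{19} = - \frac{5104723}{21052}$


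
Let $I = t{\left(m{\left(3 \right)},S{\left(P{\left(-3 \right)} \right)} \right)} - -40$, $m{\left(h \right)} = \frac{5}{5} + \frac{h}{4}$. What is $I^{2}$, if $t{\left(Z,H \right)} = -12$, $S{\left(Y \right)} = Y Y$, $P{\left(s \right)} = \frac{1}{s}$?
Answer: $784$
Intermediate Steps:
$S{\left(Y \right)} = Y^{2}$
$m{\left(h \right)} = 1 + \frac{h}{4}$ ($m{\left(h \right)} = 5 \cdot \frac{1}{5} + h \frac{1}{4} = 1 + \frac{h}{4}$)
$I = 28$ ($I = -12 - -40 = -12 + 40 = 28$)
$I^{2} = 28^{2} = 784$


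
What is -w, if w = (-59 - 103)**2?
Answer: -26244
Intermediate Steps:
w = 26244 (w = (-162)**2 = 26244)
-w = -1*26244 = -26244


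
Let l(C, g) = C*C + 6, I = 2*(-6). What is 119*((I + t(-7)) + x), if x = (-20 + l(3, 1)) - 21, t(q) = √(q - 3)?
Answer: -4522 + 119*I*√10 ≈ -4522.0 + 376.31*I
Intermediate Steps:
I = -12
t(q) = √(-3 + q)
l(C, g) = 6 + C² (l(C, g) = C² + 6 = 6 + C²)
x = -26 (x = (-20 + (6 + 3²)) - 21 = (-20 + (6 + 9)) - 21 = (-20 + 15) - 21 = -5 - 21 = -26)
119*((I + t(-7)) + x) = 119*((-12 + √(-3 - 7)) - 26) = 119*((-12 + √(-10)) - 26) = 119*((-12 + I*√10) - 26) = 119*(-38 + I*√10) = -4522 + 119*I*√10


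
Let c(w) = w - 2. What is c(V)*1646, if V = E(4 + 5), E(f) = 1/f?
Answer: -27982/9 ≈ -3109.1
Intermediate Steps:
V = 1/9 (V = 1/(4 + 5) = 1/9 ≈ 0.11111)
c(w) = -2 + w
c(V)*1646 = (-2 + 1/9)*1646 = -17/9*1646 = -27982/9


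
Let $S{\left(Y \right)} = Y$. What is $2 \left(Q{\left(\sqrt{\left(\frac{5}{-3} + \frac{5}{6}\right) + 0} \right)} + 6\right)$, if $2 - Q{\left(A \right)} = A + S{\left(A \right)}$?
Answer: $16 - \frac{2 i \sqrt{30}}{3} \approx 16.0 - 3.6515 i$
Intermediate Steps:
$Q{\left(A \right)} = 2 - 2 A$ ($Q{\left(A \right)} = 2 - \left(A + A\right) = 2 - 2 A$)
$2 \left(Q{\left(\sqrt{\left(\frac{5}{-3} + \frac{5}{6}\right) + 0} \right)} + 6\right) = 2 \left(\left(2 - 2 \sqrt{\left(\frac{5}{-3} + \frac{5}{6}\right) + 0}\right) + 6\right) = 2 \left(\left(2 - 2 \sqrt{\left(5 \left(- \frac{1}{3}\right) + 5 \cdot \frac{1}{6}\right) + 0}\right) + 6\right) = 2 \left(\left(2 - 2 \sqrt{\left(- \frac{5}{3} + \frac{5}{6}\right) + 0}\right) + 6\right) = 2 \left(\left(2 - 2 \sqrt{- \frac{5}{6} + 0}\right) + 6\right) = 2 \left(\left(2 - 2 \sqrt{- \frac{5}{6}}\right) + 6\right) = 2 \left(\left(2 - 2 \frac{i \sqrt{30}}{6}\right) + 6\right) = 2 \left(\left(2 - \frac{i \sqrt{30}}{3}\right) + 6\right) = 2 \left(8 - \frac{i \sqrt{30}}{3}\right) = 16 - \frac{2 i \sqrt{30}}{3}$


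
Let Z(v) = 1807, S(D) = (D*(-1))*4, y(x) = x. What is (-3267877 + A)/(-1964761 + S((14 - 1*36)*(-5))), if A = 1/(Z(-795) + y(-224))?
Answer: 5173049290/3110913183 ≈ 1.6629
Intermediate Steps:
S(D) = -4*D (S(D) = -D*4 = -4*D)
A = 1/1583 (A = 1/(1807 - 224) = 1/1583 ≈ 0.00063171)
(-3267877 + A)/(-1964761 + S((14 - 1*36)*(-5))) = (-3267877 + 1/1583)/(-1964761 - 4*(14 - 1*36)*(-5)) = -5173049290/(1583*(-1964761 - 4*(14 - 36)*(-5))) = -5173049290/(1583*(-1964761 - (-88)*(-5))) = -5173049290/(1583*(-1964761 - 4*110)) = -5173049290/(1583*(-1964761 - 440)) = -5173049290/1583/(-1965201) = -5173049290/1583*(-1/1965201) = 5173049290/3110913183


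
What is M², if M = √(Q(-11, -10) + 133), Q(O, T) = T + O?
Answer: 112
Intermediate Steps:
Q(O, T) = O + T
M = 4*√7 (M = √((-11 - 10) + 133) = √(-21 + 133) = √112 = 4*√7 ≈ 10.583)
M² = (4*√7)² = 112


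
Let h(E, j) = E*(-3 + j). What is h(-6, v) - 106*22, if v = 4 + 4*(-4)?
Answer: -2242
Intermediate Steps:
v = -12 (v = 4 - 16 = -12)
h(-6, v) - 106*22 = -6*(-3 - 12) - 106*22 = -6*(-15) - 2332 = 90 - 2332 = -2242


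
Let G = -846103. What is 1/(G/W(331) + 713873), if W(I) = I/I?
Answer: -1/132230 ≈ -7.5626e-6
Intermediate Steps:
W(I) = 1
1/(G/W(331) + 713873) = 1/(-846103/1 + 713873) = 1/(-846103*1 + 713873) = 1/(-846103 + 713873) = 1/(-132230) = -1/132230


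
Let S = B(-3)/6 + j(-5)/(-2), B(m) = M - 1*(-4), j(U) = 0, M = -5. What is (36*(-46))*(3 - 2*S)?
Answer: -5520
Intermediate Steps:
B(m) = -1 (B(m) = -5 - 1*(-4) = -5 + 4 = -1)
S = -1/6 (S = -1/6 + 0/(-2) = -1*1/6 + 0*(-1/2) = -1/6 + 0 = -1/6 ≈ -0.16667)
(36*(-46))*(3 - 2*S) = (36*(-46))*(3 - 2*(-1/6)) = -1656*(3 + 1/3) = -1656*10/3 = -5520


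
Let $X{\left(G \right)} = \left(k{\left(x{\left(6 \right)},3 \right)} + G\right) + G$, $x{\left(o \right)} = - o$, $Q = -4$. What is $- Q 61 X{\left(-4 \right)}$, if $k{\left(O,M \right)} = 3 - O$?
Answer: $244$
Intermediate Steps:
$X{\left(G \right)} = 9 + 2 G$ ($X{\left(G \right)} = \left(\left(3 - \left(-1\right) 6\right) + G\right) + G = \left(\left(3 - -6\right) + G\right) + G = \left(\left(3 + 6\right) + G\right) + G = \left(9 + G\right) + G = 9 + 2 G$)
$- Q 61 X{\left(-4 \right)} = - \left(-4\right) 61 \left(9 + 2 \left(-4\right)\right) = - \left(-244\right) \left(9 - 8\right) = - \left(-244\right) 1 = \left(-1\right) \left(-244\right) = 244$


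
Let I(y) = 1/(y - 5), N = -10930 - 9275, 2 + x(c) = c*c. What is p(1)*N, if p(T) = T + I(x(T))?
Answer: -33675/2 ≈ -16838.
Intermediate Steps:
x(c) = -2 + c**2 (x(c) = -2 + c*c = -2 + c**2)
N = -20205
I(y) = 1/(-5 + y)
p(T) = T + 1/(-7 + T**2) (p(T) = T + 1/(-5 + (-2 + T**2)) = T + 1/(-7 + T**2))
p(1)*N = ((1 + 1*(-7 + 1**2))/(-7 + 1**2))*(-20205) = ((1 + 1*(-7 + 1))/(-7 + 1))*(-20205) = ((1 + 1*(-6))/(-6))*(-20205) = -(1 - 6)/6*(-20205) = -1/6*(-5)*(-20205) = (5/6)*(-20205) = -33675/2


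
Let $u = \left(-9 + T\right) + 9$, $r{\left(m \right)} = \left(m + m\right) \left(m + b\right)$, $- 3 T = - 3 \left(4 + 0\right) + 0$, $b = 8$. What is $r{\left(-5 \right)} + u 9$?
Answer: $6$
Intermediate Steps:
$T = 4$ ($T = - \frac{- 3 \left(4 + 0\right) + 0}{3} = - \frac{\left(-3\right) 4 + 0}{3} = - \frac{-12 + 0}{3} = \left(- \frac{1}{3}\right) \left(-12\right) = 4$)
$r{\left(m \right)} = 2 m \left(8 + m\right)$ ($r{\left(m \right)} = \left(m + m\right) \left(m + 8\right) = 2 m \left(8 + m\right)$)
$u = 4$ ($u = \left(-9 + 4\right) + 9 = -5 + 9 = 4$)
$r{\left(-5 \right)} + u 9 = 2 \left(-5\right) \left(8 - 5\right) + 4 \cdot 9 = 2 \left(-5\right) 3 + 36 = -30 + 36 = 6$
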